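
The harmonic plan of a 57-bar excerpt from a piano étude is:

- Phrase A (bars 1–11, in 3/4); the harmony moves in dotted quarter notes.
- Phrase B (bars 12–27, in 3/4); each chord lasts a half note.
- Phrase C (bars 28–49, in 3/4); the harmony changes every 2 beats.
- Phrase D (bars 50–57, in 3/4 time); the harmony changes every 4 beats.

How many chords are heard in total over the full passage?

85 chords

A has 33 beats and chords last 1.5 each, so 22 chords.
B has 48 beats and chords last 2 each, so 24 chords.
C has 66 beats and chords last 2 each, so 33 chords.
D has 24 beats and chords last 4 each, so 6 chords.
Total: 22 + 24 + 33 + 6 = 85.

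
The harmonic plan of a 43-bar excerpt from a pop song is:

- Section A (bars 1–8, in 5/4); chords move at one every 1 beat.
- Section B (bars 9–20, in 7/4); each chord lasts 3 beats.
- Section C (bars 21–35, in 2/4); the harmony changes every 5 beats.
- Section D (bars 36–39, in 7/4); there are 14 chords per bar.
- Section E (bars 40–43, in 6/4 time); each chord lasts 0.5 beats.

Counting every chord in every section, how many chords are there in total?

A: 8·5 = 40 beats, 40/1 = 40 chords.
B: 12·7 = 84 beats, 84/3 = 28 chords.
C: 15·2 = 30 beats, 30/5 = 6 chords.
D: 4·7 = 28 beats, 28/0.5 = 56 chords.
E: 4·6 = 24 beats, 24/0.5 = 48 chords.
Total: 40 + 28 + 6 + 56 + 48 = 178.

178 chords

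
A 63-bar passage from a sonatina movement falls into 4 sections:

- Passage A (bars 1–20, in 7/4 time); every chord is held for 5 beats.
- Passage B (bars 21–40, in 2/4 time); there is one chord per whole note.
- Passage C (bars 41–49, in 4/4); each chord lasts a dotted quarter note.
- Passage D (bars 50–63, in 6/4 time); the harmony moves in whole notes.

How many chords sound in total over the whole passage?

83 chords

A: 20·7 = 140 beats, 140/5 = 28 chords.
B: 20·2 = 40 beats, 40/4 = 10 chords.
C: 9·4 = 36 beats, 36/1.5 = 24 chords.
D: 14·6 = 84 beats, 84/4 = 21 chords.
Total: 28 + 10 + 24 + 21 = 83.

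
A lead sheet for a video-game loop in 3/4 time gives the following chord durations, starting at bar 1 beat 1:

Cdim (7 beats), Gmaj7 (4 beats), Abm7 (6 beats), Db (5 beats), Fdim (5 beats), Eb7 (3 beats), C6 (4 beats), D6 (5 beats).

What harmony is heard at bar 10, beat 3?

Eb7

Beat 3 of bar 10 is beat (10−1)×3 + 3 = 30 overall.
Running totals: Cdim ends at 7, Gmaj7 ends at 11, Abm7 ends at 17, Db ends at 22, Fdim ends at 27, Eb7 ends at 30.
Beat 30 falls within Eb7.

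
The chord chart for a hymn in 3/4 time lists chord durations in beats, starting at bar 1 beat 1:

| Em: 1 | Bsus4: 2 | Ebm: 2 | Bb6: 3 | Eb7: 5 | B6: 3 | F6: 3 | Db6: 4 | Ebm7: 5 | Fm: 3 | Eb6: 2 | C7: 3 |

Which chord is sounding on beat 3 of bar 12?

C7

Beat 3 of bar 12 is beat (12−1)×3 + 3 = 36 overall.
Running totals: Em ends at 1, Bsus4 ends at 3, Ebm ends at 5, Bb6 ends at 8, Eb7 ends at 13, B6 ends at 16, F6 ends at 19, Db6 ends at 23, Ebm7 ends at 28, Fm ends at 31, Eb6 ends at 33, C7 ends at 36.
Beat 36 falls within C7.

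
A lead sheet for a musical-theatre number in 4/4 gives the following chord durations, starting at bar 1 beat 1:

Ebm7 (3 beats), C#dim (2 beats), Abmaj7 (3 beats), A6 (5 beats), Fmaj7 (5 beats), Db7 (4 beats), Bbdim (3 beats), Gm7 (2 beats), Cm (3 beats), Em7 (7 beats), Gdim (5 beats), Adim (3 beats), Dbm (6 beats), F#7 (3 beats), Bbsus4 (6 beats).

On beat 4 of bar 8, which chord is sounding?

Em7

Beat 4 of bar 8 is beat (8−1)×4 + 4 = 32 overall.
Running totals: Ebm7 ends at 3, C#dim ends at 5, Abmaj7 ends at 8, A6 ends at 13, Fmaj7 ends at 18, Db7 ends at 22, Bbdim ends at 25, Gm7 ends at 27, Cm ends at 30, Em7 ends at 37.
Beat 32 falls within Em7.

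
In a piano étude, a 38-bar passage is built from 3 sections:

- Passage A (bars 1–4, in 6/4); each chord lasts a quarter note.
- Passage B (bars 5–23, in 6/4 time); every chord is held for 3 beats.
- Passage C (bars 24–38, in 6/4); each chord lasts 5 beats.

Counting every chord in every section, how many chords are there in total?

80 chords

A: 4·6 = 24 beats, 24/1 = 24 chords.
B: 19·6 = 114 beats, 114/3 = 38 chords.
C: 15·6 = 90 beats, 90/5 = 18 chords.
Total: 24 + 38 + 18 = 80.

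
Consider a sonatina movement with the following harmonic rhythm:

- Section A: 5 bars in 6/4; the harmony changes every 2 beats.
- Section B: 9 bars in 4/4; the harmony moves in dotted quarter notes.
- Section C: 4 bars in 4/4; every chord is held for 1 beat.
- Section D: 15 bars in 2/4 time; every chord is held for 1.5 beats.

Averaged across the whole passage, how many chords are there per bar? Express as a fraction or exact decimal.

A: 5 bars of 6 beats is 30 beats; at 2 beats each that's 15 chords.
B: 9 bars of 4 beats is 36 beats; at 1.5 beats each that's 24 chords.
C: 4 bars of 4 beats is 16 beats; at 1 beat each that's 16 chords.
D: 15 bars of 2 beats is 30 beats; at 1.5 beats each that's 20 chords.
Overall: 75 chords over 33 bars → 75/33 = 25/11 chords per bar.

25/11 chords per bar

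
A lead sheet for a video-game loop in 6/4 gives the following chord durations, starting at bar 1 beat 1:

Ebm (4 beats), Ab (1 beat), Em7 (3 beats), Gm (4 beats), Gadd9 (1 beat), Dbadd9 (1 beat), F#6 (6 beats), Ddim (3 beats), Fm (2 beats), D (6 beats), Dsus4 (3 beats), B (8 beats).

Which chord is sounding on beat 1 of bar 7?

Beat 1 of bar 7 is beat (7−1)×6 + 1 = 37 overall.
Running totals: Ebm ends at 4, Ab ends at 5, Em7 ends at 8, Gm ends at 12, Gadd9 ends at 13, Dbadd9 ends at 14, F#6 ends at 20, Ddim ends at 23, Fm ends at 25, D ends at 31, Dsus4 ends at 34, B ends at 42.
Beat 37 falls within B.

B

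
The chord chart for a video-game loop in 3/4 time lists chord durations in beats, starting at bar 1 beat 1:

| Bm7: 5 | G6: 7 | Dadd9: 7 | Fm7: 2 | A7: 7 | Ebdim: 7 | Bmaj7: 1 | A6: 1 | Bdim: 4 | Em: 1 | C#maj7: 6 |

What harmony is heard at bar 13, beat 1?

A6

Beat 1 of bar 13 is beat (13−1)×3 + 1 = 37 overall.
Running totals: Bm7 ends at 5, G6 ends at 12, Dadd9 ends at 19, Fm7 ends at 21, A7 ends at 28, Ebdim ends at 35, Bmaj7 ends at 36, A6 ends at 37.
Beat 37 falls within A6.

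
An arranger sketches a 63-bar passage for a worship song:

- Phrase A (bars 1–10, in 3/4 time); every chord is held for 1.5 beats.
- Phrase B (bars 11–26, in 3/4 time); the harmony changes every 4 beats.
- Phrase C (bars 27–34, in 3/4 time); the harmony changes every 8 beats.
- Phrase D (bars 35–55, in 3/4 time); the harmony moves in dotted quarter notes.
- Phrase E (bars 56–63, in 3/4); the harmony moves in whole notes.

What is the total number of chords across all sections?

83 chords

A has 30 beats and chords last 1.5 each, so 20 chords.
B has 48 beats and chords last 4 each, so 12 chords.
C has 24 beats and chords last 8 each, so 3 chords.
D has 63 beats and chords last 1.5 each, so 42 chords.
E has 24 beats and chords last 4 each, so 6 chords.
Total: 20 + 12 + 3 + 42 + 6 = 83.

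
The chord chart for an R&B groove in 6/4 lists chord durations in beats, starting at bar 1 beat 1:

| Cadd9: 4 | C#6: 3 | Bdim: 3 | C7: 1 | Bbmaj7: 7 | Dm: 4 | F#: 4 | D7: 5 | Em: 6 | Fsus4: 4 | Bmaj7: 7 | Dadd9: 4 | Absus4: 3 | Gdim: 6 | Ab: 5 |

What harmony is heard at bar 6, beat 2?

Beat 2 of bar 6 is beat (6−1)×6 + 2 = 32 overall.
Running totals: Cadd9 ends at 4, C#6 ends at 7, Bdim ends at 10, C7 ends at 11, Bbmaj7 ends at 18, Dm ends at 22, F# ends at 26, D7 ends at 31, Em ends at 37.
Beat 32 falls within Em.

Em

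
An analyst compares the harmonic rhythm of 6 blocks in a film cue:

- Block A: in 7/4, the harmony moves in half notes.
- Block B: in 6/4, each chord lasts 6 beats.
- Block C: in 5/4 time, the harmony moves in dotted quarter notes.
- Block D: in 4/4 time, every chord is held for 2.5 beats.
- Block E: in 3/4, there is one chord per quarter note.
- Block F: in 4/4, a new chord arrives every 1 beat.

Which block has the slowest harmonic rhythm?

Block B

A: each chord is 2 beats in 7/4, so 3.5 per bar.
B: each chord is 6 beats in 6/4, so 1 per bar.
C: each chord is 1.5 beats in 5/4, so 10/3 per bar.
D: each chord is 2.5 beats in 4/4, so 1.6 per bar.
E: each chord is 1 beat in 3/4, so 3 per bar.
F: each chord is 1 beat in 4/4, so 4 per bar.
Slowest is B at 1 chords/bar.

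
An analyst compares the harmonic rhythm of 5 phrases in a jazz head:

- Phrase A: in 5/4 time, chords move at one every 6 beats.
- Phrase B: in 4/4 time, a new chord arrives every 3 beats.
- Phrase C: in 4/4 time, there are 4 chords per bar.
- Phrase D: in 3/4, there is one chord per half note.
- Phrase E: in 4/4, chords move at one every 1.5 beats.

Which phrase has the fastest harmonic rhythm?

Phrase C

A: 5/6 = 5/6 chords/bar.
B: 4/3 = 4/3 chords/bar.
C: 4/1 = 4 chords/bar.
D: 3/2 = 1.5 chords/bar.
E: 4/1.5 = 8/3 chords/bar.
Fastest is C at 4 chords/bar.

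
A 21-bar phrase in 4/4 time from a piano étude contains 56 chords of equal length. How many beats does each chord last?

21 bars × 4 beats/bar = 84 beats total.
84 beats ÷ 56 chords = 1.5 beats per chord.
(That is a dotted quarter note.)

1.5 beats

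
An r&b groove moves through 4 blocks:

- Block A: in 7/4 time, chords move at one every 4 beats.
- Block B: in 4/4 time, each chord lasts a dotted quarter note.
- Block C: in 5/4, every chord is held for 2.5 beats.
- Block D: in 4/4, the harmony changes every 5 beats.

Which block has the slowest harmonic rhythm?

A: 7/4 = 1.75 chords/bar.
B: 4/1.5 = 8/3 chords/bar.
C: 5/2.5 = 2 chords/bar.
D: 4/5 = 0.8 chords/bar.
Slowest is D at 0.8 chords/bar.

Block D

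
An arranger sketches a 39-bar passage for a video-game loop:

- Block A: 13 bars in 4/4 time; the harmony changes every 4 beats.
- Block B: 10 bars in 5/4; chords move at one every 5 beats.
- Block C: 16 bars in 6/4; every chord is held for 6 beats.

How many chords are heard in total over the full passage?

A has 52 beats and chords last 4 each, so 13 chords.
B has 50 beats and chords last 5 each, so 10 chords.
C has 96 beats and chords last 6 each, so 16 chords.
Total: 13 + 10 + 16 = 39.

39 chords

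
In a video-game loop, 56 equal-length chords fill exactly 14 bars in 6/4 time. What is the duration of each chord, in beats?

14 bars × 6 beats/bar = 84 beats total.
84 beats ÷ 56 chords = 1.5 beats per chord.
(That is a dotted quarter note.)

1.5 beats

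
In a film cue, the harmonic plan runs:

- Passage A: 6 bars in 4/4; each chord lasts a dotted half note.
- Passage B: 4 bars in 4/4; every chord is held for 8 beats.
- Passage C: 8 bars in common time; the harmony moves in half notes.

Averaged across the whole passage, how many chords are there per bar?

13/9 chords per bar

A: 6 × 4 = 24 beats ÷ 3 = 8 chords.
B: 4 × 4 = 16 beats ÷ 8 = 2 chords.
C: 8 × 4 = 32 beats ÷ 2 = 16 chords.
Overall: 26 chords over 18 bars → 26/18 = 13/9 chords per bar.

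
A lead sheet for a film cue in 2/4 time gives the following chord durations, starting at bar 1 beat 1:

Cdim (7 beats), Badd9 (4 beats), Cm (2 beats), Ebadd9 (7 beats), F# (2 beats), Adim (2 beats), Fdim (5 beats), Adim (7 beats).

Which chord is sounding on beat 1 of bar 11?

Beat 1 of bar 11 is beat (11−1)×2 + 1 = 21 overall.
Running totals: Cdim ends at 7, Badd9 ends at 11, Cm ends at 13, Ebadd9 ends at 20, F# ends at 22.
Beat 21 falls within F#.

F#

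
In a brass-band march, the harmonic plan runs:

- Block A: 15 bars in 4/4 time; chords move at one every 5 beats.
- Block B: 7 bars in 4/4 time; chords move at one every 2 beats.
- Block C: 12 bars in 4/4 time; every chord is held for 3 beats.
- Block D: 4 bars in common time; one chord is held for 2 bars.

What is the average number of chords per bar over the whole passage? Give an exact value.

22/19 chords per bar

A: 15 × 4 = 60 beats ÷ 5 = 12 chords.
B: 7 × 4 = 28 beats ÷ 2 = 14 chords.
C: 12 × 4 = 48 beats ÷ 3 = 16 chords.
D: 4 × 4 = 16 beats ÷ 8 = 2 chords.
Overall: 44 chords over 38 bars → 44/38 = 22/19 chords per bar.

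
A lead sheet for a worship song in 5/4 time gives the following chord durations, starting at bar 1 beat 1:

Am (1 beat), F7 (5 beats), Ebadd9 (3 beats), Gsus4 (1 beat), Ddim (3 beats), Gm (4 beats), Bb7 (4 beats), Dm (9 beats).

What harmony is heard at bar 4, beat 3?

Beat 3 of bar 4 is beat (4−1)×5 + 3 = 18 overall.
Running totals: Am ends at 1, F7 ends at 6, Ebadd9 ends at 9, Gsus4 ends at 10, Ddim ends at 13, Gm ends at 17, Bb7 ends at 21.
Beat 18 falls within Bb7.

Bb7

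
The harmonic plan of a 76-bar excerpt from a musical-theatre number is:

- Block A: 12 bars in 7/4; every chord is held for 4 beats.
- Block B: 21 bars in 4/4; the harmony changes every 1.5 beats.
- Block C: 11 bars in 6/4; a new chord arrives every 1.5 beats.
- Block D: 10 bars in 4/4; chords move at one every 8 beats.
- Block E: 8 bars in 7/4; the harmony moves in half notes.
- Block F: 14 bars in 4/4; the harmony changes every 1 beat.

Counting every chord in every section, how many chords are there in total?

A: 12 bars × 7 beats = 84 beats; 4 beats/chord → 21 chords.
B: 21 bars × 4 beats = 84 beats; 1.5 beats/chord → 56 chords.
C: 11 bars × 6 beats = 66 beats; 1.5 beats/chord → 44 chords.
D: 10 bars × 4 beats = 40 beats; 8 beats/chord → 5 chords.
E: 8 bars × 7 beats = 56 beats; 2 beats/chord → 28 chords.
F: 14 bars × 4 beats = 56 beats; 1 beat/chord → 56 chords.
Total: 21 + 56 + 44 + 5 + 28 + 56 = 210.

210 chords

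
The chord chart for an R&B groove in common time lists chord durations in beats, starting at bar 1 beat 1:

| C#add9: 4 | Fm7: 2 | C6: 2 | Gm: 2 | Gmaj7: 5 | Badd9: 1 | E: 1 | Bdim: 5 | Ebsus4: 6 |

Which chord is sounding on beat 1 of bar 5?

Beat 1 of bar 5 is beat (5−1)×4 + 1 = 17 overall.
Running totals: C#add9 ends at 4, Fm7 ends at 6, C6 ends at 8, Gm ends at 10, Gmaj7 ends at 15, Badd9 ends at 16, E ends at 17.
Beat 17 falls within E.

E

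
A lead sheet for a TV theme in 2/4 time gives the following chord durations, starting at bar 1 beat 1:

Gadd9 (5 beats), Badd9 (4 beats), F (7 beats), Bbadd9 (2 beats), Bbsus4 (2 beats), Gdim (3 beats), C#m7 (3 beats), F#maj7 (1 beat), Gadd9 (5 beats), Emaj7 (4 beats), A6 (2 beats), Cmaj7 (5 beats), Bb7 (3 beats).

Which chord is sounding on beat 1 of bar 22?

Beat 1 of bar 22 is beat (22−1)×2 + 1 = 43 overall.
Running totals: Gadd9 ends at 5, Badd9 ends at 9, F ends at 16, Bbadd9 ends at 18, Bbsus4 ends at 20, Gdim ends at 23, C#m7 ends at 26, F#maj7 ends at 27, Gadd9 ends at 32, Emaj7 ends at 36, A6 ends at 38, Cmaj7 ends at 43.
Beat 43 falls within Cmaj7.

Cmaj7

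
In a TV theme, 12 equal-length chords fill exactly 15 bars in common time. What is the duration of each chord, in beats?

15 bars × 4 beats/bar = 60 beats total.
60 beats ÷ 12 chords = 5 beats per chord.

5 beats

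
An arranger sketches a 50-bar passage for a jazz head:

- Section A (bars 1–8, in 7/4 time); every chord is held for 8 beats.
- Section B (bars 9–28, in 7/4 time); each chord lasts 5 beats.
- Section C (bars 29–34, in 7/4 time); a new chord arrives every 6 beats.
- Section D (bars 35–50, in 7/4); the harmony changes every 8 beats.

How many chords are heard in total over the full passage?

A has 56 beats and chords last 8 each, so 7 chords.
B has 140 beats and chords last 5 each, so 28 chords.
C has 42 beats and chords last 6 each, so 7 chords.
D has 112 beats and chords last 8 each, so 14 chords.
Total: 7 + 28 + 7 + 14 = 56.

56 chords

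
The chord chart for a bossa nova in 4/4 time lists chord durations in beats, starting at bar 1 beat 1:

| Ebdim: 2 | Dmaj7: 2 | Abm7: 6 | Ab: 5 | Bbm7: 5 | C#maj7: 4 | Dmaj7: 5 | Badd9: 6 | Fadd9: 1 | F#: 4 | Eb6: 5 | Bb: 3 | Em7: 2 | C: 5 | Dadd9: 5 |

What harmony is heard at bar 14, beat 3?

C

Beat 3 of bar 14 is beat (14−1)×4 + 3 = 55 overall.
Running totals: Ebdim ends at 2, Dmaj7 ends at 4, Abm7 ends at 10, Ab ends at 15, Bbm7 ends at 20, C#maj7 ends at 24, Dmaj7 ends at 29, Badd9 ends at 35, Fadd9 ends at 36, F# ends at 40, Eb6 ends at 45, Bb ends at 48, Em7 ends at 50, C ends at 55.
Beat 55 falls within C.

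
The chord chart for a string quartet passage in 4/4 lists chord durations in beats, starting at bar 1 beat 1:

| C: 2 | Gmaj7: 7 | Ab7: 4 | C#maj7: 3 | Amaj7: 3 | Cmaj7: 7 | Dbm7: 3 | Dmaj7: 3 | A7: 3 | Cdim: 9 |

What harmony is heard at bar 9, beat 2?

A7

Beat 2 of bar 9 is beat (9−1)×4 + 2 = 34 overall.
Running totals: C ends at 2, Gmaj7 ends at 9, Ab7 ends at 13, C#maj7 ends at 16, Amaj7 ends at 19, Cmaj7 ends at 26, Dbm7 ends at 29, Dmaj7 ends at 32, A7 ends at 35.
Beat 34 falls within A7.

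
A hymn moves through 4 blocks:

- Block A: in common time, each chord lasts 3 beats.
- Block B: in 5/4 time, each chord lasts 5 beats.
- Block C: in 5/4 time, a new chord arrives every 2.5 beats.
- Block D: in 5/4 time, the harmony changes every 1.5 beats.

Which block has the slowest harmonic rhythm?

Block B

A: 4 beats/bar ÷ 3 beats/chord = 4/3 chords/bar.
B: 5 beats/bar ÷ 5 beats/chord = 1 chord/bar.
C: 5 beats/bar ÷ 2.5 beats/chord = 2 chords/bar.
D: 5 beats/bar ÷ 1.5 beats/chord = 10/3 chords/bar.
Slowest is B at 1 chords/bar.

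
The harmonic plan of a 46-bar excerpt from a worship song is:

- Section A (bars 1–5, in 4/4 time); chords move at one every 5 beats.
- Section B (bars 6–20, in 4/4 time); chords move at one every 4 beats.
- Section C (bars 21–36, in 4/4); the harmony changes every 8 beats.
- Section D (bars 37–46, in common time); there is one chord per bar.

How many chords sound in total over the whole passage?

37 chords

A has 20 beats and chords last 5 each, so 4 chords.
B has 60 beats and chords last 4 each, so 15 chords.
C has 64 beats and chords last 8 each, so 8 chords.
D has 40 beats and chords last 4 each, so 10 chords.
Total: 4 + 15 + 8 + 10 = 37.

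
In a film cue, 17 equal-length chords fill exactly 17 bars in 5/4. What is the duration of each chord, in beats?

5 beats

17 bars × 5 beats/bar = 85 beats total.
85 beats ÷ 17 chords = 5 beats per chord.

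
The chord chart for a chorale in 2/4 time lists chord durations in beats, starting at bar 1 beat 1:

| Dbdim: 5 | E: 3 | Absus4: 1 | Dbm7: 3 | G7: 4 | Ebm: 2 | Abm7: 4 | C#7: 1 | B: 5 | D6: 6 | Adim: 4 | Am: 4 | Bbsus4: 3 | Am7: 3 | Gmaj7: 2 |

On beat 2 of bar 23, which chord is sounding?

Beat 2 of bar 23 is beat (23−1)×2 + 2 = 46 overall.
Running totals: Dbdim ends at 5, E ends at 8, Absus4 ends at 9, Dbm7 ends at 12, G7 ends at 16, Ebm ends at 18, Abm7 ends at 22, C#7 ends at 23, B ends at 28, D6 ends at 34, Adim ends at 38, Am ends at 42, Bbsus4 ends at 45, Am7 ends at 48.
Beat 46 falls within Am7.

Am7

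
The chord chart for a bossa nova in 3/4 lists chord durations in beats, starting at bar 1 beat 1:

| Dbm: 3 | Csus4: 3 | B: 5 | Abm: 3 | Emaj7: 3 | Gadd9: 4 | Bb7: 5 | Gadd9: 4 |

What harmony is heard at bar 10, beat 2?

Gadd9

Beat 2 of bar 10 is beat (10−1)×3 + 2 = 29 overall.
Running totals: Dbm ends at 3, Csus4 ends at 6, B ends at 11, Abm ends at 14, Emaj7 ends at 17, Gadd9 ends at 21, Bb7 ends at 26, Gadd9 ends at 30.
Beat 29 falls within Gadd9.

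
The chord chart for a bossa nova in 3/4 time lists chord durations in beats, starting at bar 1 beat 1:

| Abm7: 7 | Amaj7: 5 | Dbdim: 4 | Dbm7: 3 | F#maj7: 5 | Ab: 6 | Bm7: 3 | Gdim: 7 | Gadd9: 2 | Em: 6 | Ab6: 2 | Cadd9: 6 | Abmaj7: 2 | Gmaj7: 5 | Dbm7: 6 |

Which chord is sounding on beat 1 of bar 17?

Ab6

Beat 1 of bar 17 is beat (17−1)×3 + 1 = 49 overall.
Running totals: Abm7 ends at 7, Amaj7 ends at 12, Dbdim ends at 16, Dbm7 ends at 19, F#maj7 ends at 24, Ab ends at 30, Bm7 ends at 33, Gdim ends at 40, Gadd9 ends at 42, Em ends at 48, Ab6 ends at 50.
Beat 49 falls within Ab6.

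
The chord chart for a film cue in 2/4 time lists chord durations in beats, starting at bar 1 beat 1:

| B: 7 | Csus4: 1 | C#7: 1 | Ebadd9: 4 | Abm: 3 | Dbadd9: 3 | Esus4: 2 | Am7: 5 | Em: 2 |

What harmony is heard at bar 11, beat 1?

Beat 1 of bar 11 is beat (11−1)×2 + 1 = 21 overall.
Running totals: B ends at 7, Csus4 ends at 8, C#7 ends at 9, Ebadd9 ends at 13, Abm ends at 16, Dbadd9 ends at 19, Esus4 ends at 21.
Beat 21 falls within Esus4.

Esus4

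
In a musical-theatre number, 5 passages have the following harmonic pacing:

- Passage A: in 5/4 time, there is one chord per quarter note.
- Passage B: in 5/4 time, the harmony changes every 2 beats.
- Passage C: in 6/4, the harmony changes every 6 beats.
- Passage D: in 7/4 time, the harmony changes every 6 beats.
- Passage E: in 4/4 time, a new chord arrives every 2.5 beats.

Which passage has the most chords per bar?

Passage A

A: 5/1 = 5 chords/bar.
B: 5/2 = 2.5 chords/bar.
C: 6/6 = 1 chord/bar.
D: 7/6 = 7/6 chords/bar.
E: 4/2.5 = 1.6 chords/bar.
Fastest is A at 5 chords/bar.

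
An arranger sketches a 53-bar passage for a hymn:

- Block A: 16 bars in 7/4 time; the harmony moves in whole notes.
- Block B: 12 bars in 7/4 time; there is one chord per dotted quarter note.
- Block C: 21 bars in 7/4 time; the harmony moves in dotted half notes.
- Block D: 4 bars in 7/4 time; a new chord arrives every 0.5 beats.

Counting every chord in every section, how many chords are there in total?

A: 16·7 = 112 beats, 112/4 = 28 chords.
B: 12·7 = 84 beats, 84/1.5 = 56 chords.
C: 21·7 = 147 beats, 147/3 = 49 chords.
D: 4·7 = 28 beats, 28/0.5 = 56 chords.
Total: 28 + 56 + 49 + 56 = 189.

189 chords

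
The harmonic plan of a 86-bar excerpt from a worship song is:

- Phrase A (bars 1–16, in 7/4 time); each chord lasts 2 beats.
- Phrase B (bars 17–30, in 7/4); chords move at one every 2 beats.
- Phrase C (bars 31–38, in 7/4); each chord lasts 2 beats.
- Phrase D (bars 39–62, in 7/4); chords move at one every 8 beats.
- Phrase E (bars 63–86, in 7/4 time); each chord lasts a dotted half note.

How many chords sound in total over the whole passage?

A: 16 bars × 7 beats = 112 beats; 2 beats/chord → 56 chords.
B: 14 bars × 7 beats = 98 beats; 2 beats/chord → 49 chords.
C: 8 bars × 7 beats = 56 beats; 2 beats/chord → 28 chords.
D: 24 bars × 7 beats = 168 beats; 8 beats/chord → 21 chords.
E: 24 bars × 7 beats = 168 beats; 3 beats/chord → 56 chords.
Total: 56 + 49 + 28 + 21 + 56 = 210.

210 chords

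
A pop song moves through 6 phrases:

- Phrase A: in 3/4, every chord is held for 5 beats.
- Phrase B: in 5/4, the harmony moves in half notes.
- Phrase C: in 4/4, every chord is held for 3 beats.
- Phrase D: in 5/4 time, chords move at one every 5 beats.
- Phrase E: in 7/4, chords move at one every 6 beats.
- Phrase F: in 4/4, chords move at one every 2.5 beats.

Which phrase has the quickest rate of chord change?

A: each chord is 5 beats in 3/4, so 0.6 per bar.
B: each chord is 2 beats in 5/4, so 2.5 per bar.
C: each chord is 3 beats in 4/4, so 4/3 per bar.
D: each chord is 5 beats in 5/4, so 1 per bar.
E: each chord is 6 beats in 7/4, so 7/6 per bar.
F: each chord is 2.5 beats in 4/4, so 1.6 per bar.
Fastest is B at 2.5 chords/bar.

Phrase B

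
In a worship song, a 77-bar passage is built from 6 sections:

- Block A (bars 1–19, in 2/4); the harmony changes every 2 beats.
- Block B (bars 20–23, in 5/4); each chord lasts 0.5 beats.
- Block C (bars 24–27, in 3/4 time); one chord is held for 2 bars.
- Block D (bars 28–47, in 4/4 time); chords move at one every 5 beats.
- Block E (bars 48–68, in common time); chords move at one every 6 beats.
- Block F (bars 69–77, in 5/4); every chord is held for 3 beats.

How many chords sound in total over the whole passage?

106 chords

A has 38 beats and chords last 2 each, so 19 chords.
B has 20 beats and chords last 0.5 each, so 40 chords.
C has 12 beats and chords last 6 each, so 2 chords.
D has 80 beats and chords last 5 each, so 16 chords.
E has 84 beats and chords last 6 each, so 14 chords.
F has 45 beats and chords last 3 each, so 15 chords.
Total: 19 + 40 + 2 + 16 + 14 + 15 = 106.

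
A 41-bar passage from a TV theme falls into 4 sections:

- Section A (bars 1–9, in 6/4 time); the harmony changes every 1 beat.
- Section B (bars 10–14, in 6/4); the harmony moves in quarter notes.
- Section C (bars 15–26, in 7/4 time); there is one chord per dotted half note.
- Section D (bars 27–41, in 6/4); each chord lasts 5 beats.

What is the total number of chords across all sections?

A has 54 beats and chords last 1 each, so 54 chords.
B has 30 beats and chords last 1 each, so 30 chords.
C has 84 beats and chords last 3 each, so 28 chords.
D has 90 beats and chords last 5 each, so 18 chords.
Total: 54 + 30 + 28 + 18 = 130.

130 chords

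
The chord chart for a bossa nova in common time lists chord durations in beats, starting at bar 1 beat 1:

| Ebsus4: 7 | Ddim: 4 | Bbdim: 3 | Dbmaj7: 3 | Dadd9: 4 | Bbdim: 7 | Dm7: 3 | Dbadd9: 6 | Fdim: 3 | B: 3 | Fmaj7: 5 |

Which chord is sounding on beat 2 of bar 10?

Fdim

Beat 2 of bar 10 is beat (10−1)×4 + 2 = 38 overall.
Running totals: Ebsus4 ends at 7, Ddim ends at 11, Bbdim ends at 14, Dbmaj7 ends at 17, Dadd9 ends at 21, Bbdim ends at 28, Dm7 ends at 31, Dbadd9 ends at 37, Fdim ends at 40.
Beat 38 falls within Fdim.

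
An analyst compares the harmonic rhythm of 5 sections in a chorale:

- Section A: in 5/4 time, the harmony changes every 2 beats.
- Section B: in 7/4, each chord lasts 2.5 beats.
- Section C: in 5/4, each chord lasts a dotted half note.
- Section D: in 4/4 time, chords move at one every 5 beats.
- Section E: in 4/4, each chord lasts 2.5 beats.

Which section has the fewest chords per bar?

A: each chord is 2 beats in 5/4, so 2.5 per bar.
B: each chord is 2.5 beats in 7/4, so 2.8 per bar.
C: each chord is 3 beats in 5/4, so 5/3 per bar.
D: each chord is 5 beats in 4/4, so 0.8 per bar.
E: each chord is 2.5 beats in 4/4, so 1.6 per bar.
Slowest is D at 0.8 chords/bar.

Section D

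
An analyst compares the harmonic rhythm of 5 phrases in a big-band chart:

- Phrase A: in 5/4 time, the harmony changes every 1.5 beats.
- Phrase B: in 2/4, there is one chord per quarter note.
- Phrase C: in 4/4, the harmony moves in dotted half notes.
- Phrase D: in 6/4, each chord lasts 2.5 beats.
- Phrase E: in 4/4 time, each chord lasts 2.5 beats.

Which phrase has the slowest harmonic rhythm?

A: 5/1.5 = 10/3 chords/bar.
B: 2/1 = 2 chords/bar.
C: 4/3 = 4/3 chords/bar.
D: 6/2.5 = 2.4 chords/bar.
E: 4/2.5 = 1.6 chords/bar.
Slowest is C at 4/3 chords/bar.

Phrase C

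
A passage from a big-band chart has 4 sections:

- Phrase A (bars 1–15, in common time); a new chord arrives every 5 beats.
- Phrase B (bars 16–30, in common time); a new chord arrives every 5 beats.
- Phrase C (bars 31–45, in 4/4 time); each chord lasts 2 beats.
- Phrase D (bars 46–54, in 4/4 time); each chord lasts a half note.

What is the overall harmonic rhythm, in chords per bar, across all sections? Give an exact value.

A: 15 × 4 = 60 beats ÷ 5 = 12 chords.
B: 15 × 4 = 60 beats ÷ 5 = 12 chords.
C: 15 × 4 = 60 beats ÷ 2 = 30 chords.
D: 9 × 4 = 36 beats ÷ 2 = 18 chords.
Overall: 72 chords over 54 bars → 72/54 = 4/3 chords per bar.

4/3 chords per bar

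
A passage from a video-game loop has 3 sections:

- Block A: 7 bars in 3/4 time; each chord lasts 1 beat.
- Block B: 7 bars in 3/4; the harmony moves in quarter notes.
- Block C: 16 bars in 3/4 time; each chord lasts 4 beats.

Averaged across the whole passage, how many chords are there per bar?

1.8 chords per bar

A: 7 bars of 3 beats is 21 beats; at 1 beat each that's 21 chords.
B: 7 bars of 3 beats is 21 beats; at 1 beat each that's 21 chords.
C: 16 bars of 3 beats is 48 beats; at 4 beats each that's 12 chords.
Overall: 54 chords over 30 bars → 54/30 = 1.8 chords per bar.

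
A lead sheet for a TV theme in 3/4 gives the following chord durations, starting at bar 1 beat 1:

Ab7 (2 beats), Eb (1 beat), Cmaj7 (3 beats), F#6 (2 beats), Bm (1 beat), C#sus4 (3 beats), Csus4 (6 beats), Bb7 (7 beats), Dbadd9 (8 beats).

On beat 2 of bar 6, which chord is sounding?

Beat 2 of bar 6 is beat (6−1)×3 + 2 = 17 overall.
Running totals: Ab7 ends at 2, Eb ends at 3, Cmaj7 ends at 6, F#6 ends at 8, Bm ends at 9, C#sus4 ends at 12, Csus4 ends at 18.
Beat 17 falls within Csus4.

Csus4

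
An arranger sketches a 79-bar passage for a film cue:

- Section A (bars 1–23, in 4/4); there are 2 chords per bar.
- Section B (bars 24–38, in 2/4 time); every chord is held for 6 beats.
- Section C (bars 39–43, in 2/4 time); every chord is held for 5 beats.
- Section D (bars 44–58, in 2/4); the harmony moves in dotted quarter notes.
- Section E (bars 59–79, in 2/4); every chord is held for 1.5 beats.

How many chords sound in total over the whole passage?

A: 23 bars × 4 beats = 92 beats; 2 beats/chord → 46 chords.
B: 15 bars × 2 beats = 30 beats; 6 beats/chord → 5 chords.
C: 5 bars × 2 beats = 10 beats; 5 beats/chord → 2 chords.
D: 15 bars × 2 beats = 30 beats; 1.5 beats/chord → 20 chords.
E: 21 bars × 2 beats = 42 beats; 1.5 beats/chord → 28 chords.
Total: 46 + 5 + 2 + 20 + 28 = 101.

101 chords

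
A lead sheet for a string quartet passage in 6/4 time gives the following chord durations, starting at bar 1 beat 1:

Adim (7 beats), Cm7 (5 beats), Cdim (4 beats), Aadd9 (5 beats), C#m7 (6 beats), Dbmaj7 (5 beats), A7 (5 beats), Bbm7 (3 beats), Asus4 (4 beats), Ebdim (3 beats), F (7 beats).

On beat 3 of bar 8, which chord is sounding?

Ebdim

Beat 3 of bar 8 is beat (8−1)×6 + 3 = 45 overall.
Running totals: Adim ends at 7, Cm7 ends at 12, Cdim ends at 16, Aadd9 ends at 21, C#m7 ends at 27, Dbmaj7 ends at 32, A7 ends at 37, Bbm7 ends at 40, Asus4 ends at 44, Ebdim ends at 47.
Beat 45 falls within Ebdim.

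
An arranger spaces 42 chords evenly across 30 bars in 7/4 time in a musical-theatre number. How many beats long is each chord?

30 bars × 7 beats/bar = 210 beats total.
210 beats ÷ 42 chords = 5 beats per chord.

5 beats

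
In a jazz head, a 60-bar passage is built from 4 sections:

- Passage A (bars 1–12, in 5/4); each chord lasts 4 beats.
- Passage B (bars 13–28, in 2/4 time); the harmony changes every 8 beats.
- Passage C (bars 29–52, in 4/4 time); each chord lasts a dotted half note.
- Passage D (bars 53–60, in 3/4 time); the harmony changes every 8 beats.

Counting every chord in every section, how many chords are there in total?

A has 60 beats and chords last 4 each, so 15 chords.
B has 32 beats and chords last 8 each, so 4 chords.
C has 96 beats and chords last 3 each, so 32 chords.
D has 24 beats and chords last 8 each, so 3 chords.
Total: 15 + 4 + 32 + 3 = 54.

54 chords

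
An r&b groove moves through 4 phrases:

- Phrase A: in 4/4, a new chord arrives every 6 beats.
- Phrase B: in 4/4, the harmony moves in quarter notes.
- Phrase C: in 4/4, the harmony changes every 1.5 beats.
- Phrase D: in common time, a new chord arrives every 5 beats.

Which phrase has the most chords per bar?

Phrase B

A: 4 beats/bar ÷ 6 beats/chord = 2/3 chords/bar.
B: 4 beats/bar ÷ 1 beat/chord = 4 chords/bar.
C: 4 beats/bar ÷ 1.5 beats/chord = 8/3 chords/bar.
D: 4 beats/bar ÷ 5 beats/chord = 0.8 chords/bar.
Fastest is B at 4 chords/bar.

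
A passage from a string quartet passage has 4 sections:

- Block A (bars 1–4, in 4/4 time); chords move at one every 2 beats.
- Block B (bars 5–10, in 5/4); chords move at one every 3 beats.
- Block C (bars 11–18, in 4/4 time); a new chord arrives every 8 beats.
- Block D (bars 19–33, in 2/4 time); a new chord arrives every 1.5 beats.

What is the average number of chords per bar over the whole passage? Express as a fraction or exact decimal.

A: 4 × 4 = 16 beats ÷ 2 = 8 chords.
B: 6 × 5 = 30 beats ÷ 3 = 10 chords.
C: 8 × 4 = 32 beats ÷ 8 = 4 chords.
D: 15 × 2 = 30 beats ÷ 1.5 = 20 chords.
Overall: 42 chords over 33 bars → 42/33 = 14/11 chords per bar.

14/11 chords per bar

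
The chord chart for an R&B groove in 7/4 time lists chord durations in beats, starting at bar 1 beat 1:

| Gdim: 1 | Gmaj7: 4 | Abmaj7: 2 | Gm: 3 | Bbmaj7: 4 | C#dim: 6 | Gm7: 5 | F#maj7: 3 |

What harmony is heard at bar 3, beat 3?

C#dim

Beat 3 of bar 3 is beat (3−1)×7 + 3 = 17 overall.
Running totals: Gdim ends at 1, Gmaj7 ends at 5, Abmaj7 ends at 7, Gm ends at 10, Bbmaj7 ends at 14, C#dim ends at 20.
Beat 17 falls within C#dim.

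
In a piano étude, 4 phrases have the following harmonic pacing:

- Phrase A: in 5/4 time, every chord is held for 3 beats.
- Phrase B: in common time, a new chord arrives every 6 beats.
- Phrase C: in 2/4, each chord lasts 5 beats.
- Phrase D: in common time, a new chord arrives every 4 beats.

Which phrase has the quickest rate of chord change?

Phrase A

A: each chord is 3 beats in 5/4, so 5/3 per bar.
B: each chord is 6 beats in 4/4, so 2/3 per bar.
C: each chord is 5 beats in 2/4, so 0.4 per bar.
D: each chord is 4 beats in 4/4, so 1 per bar.
Fastest is A at 5/3 chords/bar.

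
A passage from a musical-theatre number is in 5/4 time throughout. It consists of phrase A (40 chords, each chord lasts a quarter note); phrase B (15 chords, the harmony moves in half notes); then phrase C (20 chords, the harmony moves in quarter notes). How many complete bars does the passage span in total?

18 bars

A: 40 × 1 = 40 beats = 8 bars.
B: 15 × 2 = 30 beats = 6 bars.
C: 20 × 1 = 20 beats = 4 bars.
Total: 8 + 6 + 4 = 18 bars.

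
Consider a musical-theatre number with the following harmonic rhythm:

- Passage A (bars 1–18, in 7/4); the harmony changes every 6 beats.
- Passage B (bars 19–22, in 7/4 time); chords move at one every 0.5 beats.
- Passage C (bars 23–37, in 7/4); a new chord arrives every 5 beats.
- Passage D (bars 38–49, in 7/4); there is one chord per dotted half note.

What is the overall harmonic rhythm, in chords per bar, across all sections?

A: 18 × 7 = 126 beats ÷ 6 = 21 chords.
B: 4 × 7 = 28 beats ÷ 0.5 = 56 chords.
C: 15 × 7 = 105 beats ÷ 5 = 21 chords.
D: 12 × 7 = 84 beats ÷ 3 = 28 chords.
Overall: 126 chords over 49 bars → 126/49 = 18/7 chords per bar.

18/7 chords per bar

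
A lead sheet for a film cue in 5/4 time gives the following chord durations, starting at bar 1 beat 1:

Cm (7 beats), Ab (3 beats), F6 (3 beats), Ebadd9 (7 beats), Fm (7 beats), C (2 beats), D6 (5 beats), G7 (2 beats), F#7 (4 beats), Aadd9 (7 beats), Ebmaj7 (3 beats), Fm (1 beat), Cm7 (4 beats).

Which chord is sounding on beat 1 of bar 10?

Aadd9

Beat 1 of bar 10 is beat (10−1)×5 + 1 = 46 overall.
Running totals: Cm ends at 7, Ab ends at 10, F6 ends at 13, Ebadd9 ends at 20, Fm ends at 27, C ends at 29, D6 ends at 34, G7 ends at 36, F#7 ends at 40, Aadd9 ends at 47.
Beat 46 falls within Aadd9.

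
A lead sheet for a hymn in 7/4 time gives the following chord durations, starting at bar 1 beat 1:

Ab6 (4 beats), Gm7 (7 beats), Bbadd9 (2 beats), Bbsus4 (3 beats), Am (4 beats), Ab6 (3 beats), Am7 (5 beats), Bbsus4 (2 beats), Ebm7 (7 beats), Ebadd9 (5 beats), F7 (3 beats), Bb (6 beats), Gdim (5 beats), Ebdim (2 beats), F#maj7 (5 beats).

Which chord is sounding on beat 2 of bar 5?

Beat 2 of bar 5 is beat (5−1)×7 + 2 = 30 overall.
Running totals: Ab6 ends at 4, Gm7 ends at 11, Bbadd9 ends at 13, Bbsus4 ends at 16, Am ends at 20, Ab6 ends at 23, Am7 ends at 28, Bbsus4 ends at 30.
Beat 30 falls within Bbsus4.

Bbsus4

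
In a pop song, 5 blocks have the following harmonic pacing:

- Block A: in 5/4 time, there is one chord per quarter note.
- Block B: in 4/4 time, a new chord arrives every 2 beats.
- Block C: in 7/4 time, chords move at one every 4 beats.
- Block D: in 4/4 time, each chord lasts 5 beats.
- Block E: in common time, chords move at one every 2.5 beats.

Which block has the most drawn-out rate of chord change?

Block D

A: each chord is 1 beat in 5/4, so 5 per bar.
B: each chord is 2 beats in 4/4, so 2 per bar.
C: each chord is 4 beats in 7/4, so 1.75 per bar.
D: each chord is 5 beats in 4/4, so 0.8 per bar.
E: each chord is 2.5 beats in 4/4, so 1.6 per bar.
Slowest is D at 0.8 chords/bar.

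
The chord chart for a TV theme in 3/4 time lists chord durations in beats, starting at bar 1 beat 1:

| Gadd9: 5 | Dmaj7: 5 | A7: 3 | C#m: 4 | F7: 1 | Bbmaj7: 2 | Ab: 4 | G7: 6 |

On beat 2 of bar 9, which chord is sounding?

Beat 2 of bar 9 is beat (9−1)×3 + 2 = 26 overall.
Running totals: Gadd9 ends at 5, Dmaj7 ends at 10, A7 ends at 13, C#m ends at 17, F7 ends at 18, Bbmaj7 ends at 20, Ab ends at 24, G7 ends at 30.
Beat 26 falls within G7.

G7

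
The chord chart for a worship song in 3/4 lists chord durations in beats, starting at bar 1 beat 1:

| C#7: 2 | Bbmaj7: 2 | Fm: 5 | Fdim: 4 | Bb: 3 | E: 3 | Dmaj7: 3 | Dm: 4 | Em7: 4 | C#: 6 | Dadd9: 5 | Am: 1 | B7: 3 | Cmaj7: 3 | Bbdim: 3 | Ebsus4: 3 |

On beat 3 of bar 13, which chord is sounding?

Dadd9

Beat 3 of bar 13 is beat (13−1)×3 + 3 = 39 overall.
Running totals: C#7 ends at 2, Bbmaj7 ends at 4, Fm ends at 9, Fdim ends at 13, Bb ends at 16, E ends at 19, Dmaj7 ends at 22, Dm ends at 26, Em7 ends at 30, C# ends at 36, Dadd9 ends at 41.
Beat 39 falls within Dadd9.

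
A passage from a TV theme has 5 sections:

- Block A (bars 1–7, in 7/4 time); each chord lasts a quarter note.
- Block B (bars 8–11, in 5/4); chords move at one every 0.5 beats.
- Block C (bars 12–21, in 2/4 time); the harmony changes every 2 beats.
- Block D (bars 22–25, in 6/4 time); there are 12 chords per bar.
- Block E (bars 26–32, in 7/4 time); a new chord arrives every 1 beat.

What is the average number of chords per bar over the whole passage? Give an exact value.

6.125 chords per bar

A: 7 bars of 7 beats is 49 beats; at 1 beat each that's 49 chords.
B: 4 bars of 5 beats is 20 beats; at 0.5 beats each that's 40 chords.
C: 10 bars of 2 beats is 20 beats; at 2 beats each that's 10 chords.
D: 4 bars of 6 beats is 24 beats; at 0.5 beats each that's 48 chords.
E: 7 bars of 7 beats is 49 beats; at 1 beat each that's 49 chords.
Overall: 196 chords over 32 bars → 196/32 = 6.125 chords per bar.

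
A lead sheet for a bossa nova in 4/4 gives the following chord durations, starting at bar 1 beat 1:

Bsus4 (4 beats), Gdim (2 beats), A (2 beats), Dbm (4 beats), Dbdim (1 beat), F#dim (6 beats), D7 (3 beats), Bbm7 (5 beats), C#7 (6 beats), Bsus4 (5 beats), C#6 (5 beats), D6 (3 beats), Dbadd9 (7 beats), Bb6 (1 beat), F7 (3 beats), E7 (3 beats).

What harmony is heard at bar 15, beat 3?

Beat 3 of bar 15 is beat (15−1)×4 + 3 = 59 overall.
Running totals: Bsus4 ends at 4, Gdim ends at 6, A ends at 8, Dbm ends at 12, Dbdim ends at 13, F#dim ends at 19, D7 ends at 22, Bbm7 ends at 27, C#7 ends at 33, Bsus4 ends at 38, C#6 ends at 43, D6 ends at 46, Dbadd9 ends at 53, Bb6 ends at 54, F7 ends at 57, E7 ends at 60.
Beat 59 falls within E7.

E7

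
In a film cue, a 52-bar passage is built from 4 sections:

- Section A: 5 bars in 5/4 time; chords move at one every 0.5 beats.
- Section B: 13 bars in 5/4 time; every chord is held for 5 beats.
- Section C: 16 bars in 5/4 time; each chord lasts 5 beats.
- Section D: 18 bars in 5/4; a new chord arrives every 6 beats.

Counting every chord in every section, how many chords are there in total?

94 chords

A has 25 beats and chords last 0.5 each, so 50 chords.
B has 65 beats and chords last 5 each, so 13 chords.
C has 80 beats and chords last 5 each, so 16 chords.
D has 90 beats and chords last 6 each, so 15 chords.
Total: 50 + 13 + 16 + 15 = 94.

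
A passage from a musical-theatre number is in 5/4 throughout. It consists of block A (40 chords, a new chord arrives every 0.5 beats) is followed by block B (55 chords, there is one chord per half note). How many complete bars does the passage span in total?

A: 40 × 0.5 = 20 beats = 4 bars.
B: 55 × 2 = 110 beats = 22 bars.
Total: 4 + 22 = 26 bars.

26 bars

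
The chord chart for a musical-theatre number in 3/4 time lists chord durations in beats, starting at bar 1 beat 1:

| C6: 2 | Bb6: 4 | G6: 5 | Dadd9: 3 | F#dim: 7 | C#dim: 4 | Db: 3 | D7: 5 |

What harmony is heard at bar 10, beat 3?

Beat 3 of bar 10 is beat (10−1)×3 + 3 = 30 overall.
Running totals: C6 ends at 2, Bb6 ends at 6, G6 ends at 11, Dadd9 ends at 14, F#dim ends at 21, C#dim ends at 25, Db ends at 28, D7 ends at 33.
Beat 30 falls within D7.

D7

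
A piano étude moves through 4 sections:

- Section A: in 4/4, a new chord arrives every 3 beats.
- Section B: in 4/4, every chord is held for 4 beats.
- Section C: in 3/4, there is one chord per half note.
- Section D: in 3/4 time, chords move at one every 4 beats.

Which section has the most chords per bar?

Section C

A: 4 beats/bar ÷ 3 beats/chord = 4/3 chords/bar.
B: 4 beats/bar ÷ 4 beats/chord = 1 chord/bar.
C: 3 beats/bar ÷ 2 beats/chord = 1.5 chords/bar.
D: 3 beats/bar ÷ 4 beats/chord = 0.75 chords/bar.
Fastest is C at 1.5 chords/bar.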